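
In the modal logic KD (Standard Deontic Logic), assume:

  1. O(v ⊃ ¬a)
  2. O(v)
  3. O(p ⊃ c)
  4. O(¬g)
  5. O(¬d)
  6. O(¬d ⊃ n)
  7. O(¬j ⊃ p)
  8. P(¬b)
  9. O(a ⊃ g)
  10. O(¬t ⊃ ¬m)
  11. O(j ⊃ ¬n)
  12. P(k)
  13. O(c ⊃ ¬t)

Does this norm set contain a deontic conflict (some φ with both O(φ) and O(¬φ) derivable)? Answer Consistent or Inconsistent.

Premise 9 is O(a ⊃ g), but O(a) is not derivable from the premises, so it does not yield O(g).
So O(g) is not derivable, and the apparent clash with O(¬g) does not arise.
A world satisfying every obligation exists (e.g. a=false, b=false, c=true, d=false, g=false, j=false, k=false, m=false, n=true, p=true, t=false, v=true); no atom is both obligatory and forbidden, so the set is consistent.

Consistent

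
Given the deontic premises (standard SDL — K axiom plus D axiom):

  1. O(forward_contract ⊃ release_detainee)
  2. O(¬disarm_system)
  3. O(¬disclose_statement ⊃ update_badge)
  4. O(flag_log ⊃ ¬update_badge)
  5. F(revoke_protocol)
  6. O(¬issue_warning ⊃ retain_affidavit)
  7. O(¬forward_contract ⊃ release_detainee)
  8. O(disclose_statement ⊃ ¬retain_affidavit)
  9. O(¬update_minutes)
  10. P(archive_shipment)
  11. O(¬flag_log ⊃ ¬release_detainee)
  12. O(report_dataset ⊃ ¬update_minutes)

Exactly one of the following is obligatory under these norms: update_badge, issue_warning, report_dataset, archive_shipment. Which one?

issue_warning

By case analysis on ¬forward_contract: premise 7 gives O(¬forward_contract ⊃ release_detainee) and premise 1 gives O(forward_contract ⊃ release_detainee), so O(release_detainee) either way.
The contrapositive of premise 11 (O(¬flag_log ⊃ ¬release_detainee)) is O(release_detainee ⊃ flag_log), and O(release_detainee) is already established, so O(flag_log).
With premise 4, O(flag_log ⊃ ¬update_badge), the K-axiom yields O(¬update_badge).
Premise 3 is O(¬disclose_statement ⊃ update_badge); contrapositively O(¬update_badge ⊃ disclose_statement). Since O(¬update_badge) holds, K gives O(disclose_statement).
With premise 8, O(disclose_statement ⊃ ¬retain_affidavit), the K-axiom yields O(¬retain_affidavit).
Premise 6 is O(¬issue_warning ⊃ retain_affidavit); contrapositively O(¬retain_affidavit ⊃ issue_warning). Since O(¬retain_affidavit) holds, K gives O(issue_warning).
So O(issue_warning) holds — issue_warning is obligatory. None of the other listed options is made obligatory by any chain of premises.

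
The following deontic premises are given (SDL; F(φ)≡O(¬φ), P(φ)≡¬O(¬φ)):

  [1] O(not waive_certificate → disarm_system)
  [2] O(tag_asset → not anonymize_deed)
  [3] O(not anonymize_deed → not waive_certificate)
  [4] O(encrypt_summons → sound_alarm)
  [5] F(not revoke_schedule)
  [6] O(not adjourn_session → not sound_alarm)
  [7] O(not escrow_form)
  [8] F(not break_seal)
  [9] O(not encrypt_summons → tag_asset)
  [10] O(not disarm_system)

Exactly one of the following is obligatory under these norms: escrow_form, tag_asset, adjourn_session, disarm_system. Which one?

adjourn_session

Premise 10 states O(not disarm_system) outright.
Premise 1 is O(not waive_certificate → disarm_system); contrapositively O(not disarm_system → waive_certificate). Since O(not disarm_system) holds, K gives O(waive_certificate).
Premise 3 is O(not anonymize_deed → not waive_certificate); contrapositively O(waive_certificate → anonymize_deed). Since O(waive_certificate) holds, K gives O(anonymize_deed).
Premise 2, O(tag_asset → not anonymize_deed), contraposes to O(anonymize_deed → not tag_asset); with O(anonymize_deed) we get O(not tag_asset).
Premise 9, O(not encrypt_summons → tag_asset), contraposes to O(not tag_asset → encrypt_summons); with O(not tag_asset) we get O(encrypt_summons).
Premise 4 is O(encrypt_summons → sound_alarm); since O(encrypt_summons), deontic closure gives O(sound_alarm).
Premise 6 is O(not adjourn_session → not sound_alarm); contrapositively O(sound_alarm → adjourn_session). Since O(sound_alarm) holds, K gives O(adjourn_session).
So O(adjourn_session) holds — adjourn_session is obligatory. None of the other listed options is made obligatory by any chain of premises.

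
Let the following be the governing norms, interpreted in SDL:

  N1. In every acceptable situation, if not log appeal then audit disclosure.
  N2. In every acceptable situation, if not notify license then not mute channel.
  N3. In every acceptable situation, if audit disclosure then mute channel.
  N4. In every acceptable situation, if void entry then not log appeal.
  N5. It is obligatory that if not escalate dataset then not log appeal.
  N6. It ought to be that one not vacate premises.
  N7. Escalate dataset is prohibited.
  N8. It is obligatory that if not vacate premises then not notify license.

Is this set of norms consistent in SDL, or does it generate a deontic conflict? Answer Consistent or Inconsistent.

Inconsistent

F(escalate_dataset) at premise 7 means O(¬escalate_dataset).
From O(¬escalate_dataset) and premise 5, O(¬escalate_dataset → ¬log_appeal), we obtain O(¬log_appeal).
From O(¬log_appeal) and premise 1, O(¬log_appeal → audit_disclosure), we obtain O(audit_disclosure).
With premise 3, O(audit_disclosure → mute_channel), the K-axiom yields O(mute_channel).
Premise 2, O(¬notify_license → ¬mute_channel), contraposes to O(mute_channel → notify_license); with O(mute_channel) we get O(notify_license).
Premise 8 is O(¬vacate_premises → ¬notify_license); contrapositively O(notify_license → vacate_premises). Since O(notify_license) holds, K gives O(vacate_premises).
But premise 6 directly asserts O(¬vacate_premises).
We now have both O(vacate_premises) and O(¬vacate_premises) — vacate_premises is simultaneously obligatory and forbidden, violating the D-axiom.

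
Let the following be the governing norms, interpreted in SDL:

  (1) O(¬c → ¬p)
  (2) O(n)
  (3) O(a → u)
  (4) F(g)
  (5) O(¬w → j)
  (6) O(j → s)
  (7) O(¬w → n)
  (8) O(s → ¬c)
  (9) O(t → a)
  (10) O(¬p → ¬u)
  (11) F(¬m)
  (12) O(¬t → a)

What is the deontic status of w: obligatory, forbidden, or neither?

Premises 9 and 12 cover both cases: O(t → a) and O(¬t → a). Since t ∨ ¬t is a tautology, O(a) follows.
Applying K to premise 3 (O(a → u)) and O(a) yields O(u).
The contrapositive of premise 10 (O(¬p → ¬u)) is O(u → p), and O(u) is already established, so O(p).
Premise 1, O(¬c → ¬p), contraposes to O(p → c); with O(p) we get O(c).
The contrapositive of premise 8 (O(s → ¬c)) is O(c → ¬s), and O(c) is already established, so O(¬s).
Premise 6 is O(j → s); contrapositively O(¬s → ¬j). Since O(¬s) holds, K gives O(¬j).
The contrapositive of premise 5 (O(¬w → j)) is O(¬j → w), and O(¬j) is already established, so O(w).
Premises 2, 4, 7, 11 do not contribute to this derivation.
Hence w is obligatory.

Obligatory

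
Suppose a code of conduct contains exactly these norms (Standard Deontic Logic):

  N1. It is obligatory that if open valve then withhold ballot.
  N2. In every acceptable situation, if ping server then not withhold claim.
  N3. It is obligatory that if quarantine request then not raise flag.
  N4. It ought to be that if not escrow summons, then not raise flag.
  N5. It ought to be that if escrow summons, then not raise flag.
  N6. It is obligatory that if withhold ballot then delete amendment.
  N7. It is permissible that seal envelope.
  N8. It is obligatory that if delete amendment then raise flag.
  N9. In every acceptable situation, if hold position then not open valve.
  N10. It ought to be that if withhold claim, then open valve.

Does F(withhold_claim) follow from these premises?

By case analysis on escrow_summons: premise 5 gives O(escrow_summons → ¬raise_flag) and premise 4 gives O(¬escrow_summons → ¬raise_flag), so O(¬raise_flag) either way.
Premise 8, O(delete_amendment → raise_flag), contraposes to O(¬raise_flag → ¬delete_amendment); with O(¬raise_flag) we get O(¬delete_amendment).
Premise 6 is O(withhold_ballot → delete_amendment); contrapositively O(¬delete_amendment → ¬withhold_ballot). Since O(¬delete_amendment) holds, K gives O(¬withhold_ballot).
Premise 1, O(open_valve → withhold_ballot), contraposes to O(¬withhold_ballot → ¬open_valve); with O(¬withhold_ballot) we get O(¬open_valve).
The contrapositive of premise 10 (O(withhold_claim → open_valve)) is O(¬open_valve → ¬withhold_claim), and O(¬open_valve) is already established, so O(¬withhold_claim).
Premises 2, 3, 7, 9 do not contribute to this derivation.
So O(¬withhold_claim) holds, i.e. F(withhold_claim). The claim follows.

Yes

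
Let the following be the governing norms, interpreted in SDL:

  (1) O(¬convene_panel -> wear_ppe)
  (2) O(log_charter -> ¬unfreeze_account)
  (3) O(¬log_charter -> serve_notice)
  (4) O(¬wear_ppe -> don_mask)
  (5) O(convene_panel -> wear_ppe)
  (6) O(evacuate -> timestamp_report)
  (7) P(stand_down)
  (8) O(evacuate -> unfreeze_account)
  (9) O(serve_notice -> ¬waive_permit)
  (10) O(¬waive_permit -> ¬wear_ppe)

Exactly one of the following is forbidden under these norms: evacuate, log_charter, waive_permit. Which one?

evacuate

Premises 1 and 5 are O(¬convene_panel -> wear_ppe) and O(convene_panel -> wear_ppe); every ideal world satisfies ¬convene_panel or convene_panel, so in either case wear_ppe holds — hence O(wear_ppe).
The contrapositive of premise 10 (O(¬waive_permit -> ¬wear_ppe)) is O(wear_ppe -> waive_permit), and O(wear_ppe) is already established, so O(waive_permit).
Premise 9 is O(serve_notice -> ¬waive_permit); contrapositively O(waive_permit -> ¬serve_notice). Since O(waive_permit) holds, K gives O(¬serve_notice).
Premise 3 is O(¬log_charter -> serve_notice); contrapositively O(¬serve_notice -> log_charter). Since O(¬serve_notice) holds, K gives O(log_charter).
Applying K to premise 2 (O(log_charter -> ¬unfreeze_account)) and O(log_charter) yields O(¬unfreeze_account).
Premise 8, O(evacuate -> unfreeze_account), contraposes to O(¬unfreeze_account -> ¬evacuate); with O(¬unfreeze_account) we get O(¬evacuate).
So O(¬evacuate) holds, i.e. evacuate is forbidden. None of the other listed options is forbidden under the premises.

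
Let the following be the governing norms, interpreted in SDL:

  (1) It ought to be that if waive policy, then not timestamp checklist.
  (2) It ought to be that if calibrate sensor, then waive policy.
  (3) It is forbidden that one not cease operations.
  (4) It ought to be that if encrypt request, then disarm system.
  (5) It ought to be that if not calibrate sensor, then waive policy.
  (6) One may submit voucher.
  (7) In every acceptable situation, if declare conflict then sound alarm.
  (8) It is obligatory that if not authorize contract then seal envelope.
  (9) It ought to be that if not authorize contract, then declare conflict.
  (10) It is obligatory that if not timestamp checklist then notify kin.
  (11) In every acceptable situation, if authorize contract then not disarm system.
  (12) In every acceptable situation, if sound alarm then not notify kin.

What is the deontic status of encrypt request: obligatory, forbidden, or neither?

Forbidden

By case analysis on calibrate_sensor: premise 2 gives O(calibrate_sensor → waive_policy) and premise 5 gives O(¬calibrate_sensor → waive_policy), so O(waive_policy) either way.
With premise 1, O(waive_policy → ¬timestamp_checklist), the K-axiom yields O(¬timestamp_checklist).
Applying K to premise 10 (O(¬timestamp_checklist → notify_kin)) and O(¬timestamp_checklist) yields O(notify_kin).
The contrapositive of premise 12 (O(sound_alarm → ¬notify_kin)) is O(notify_kin → ¬sound_alarm), and O(notify_kin) is already established, so O(¬sound_alarm).
Premise 7, O(declare_conflict → sound_alarm), contraposes to O(¬sound_alarm → ¬declare_conflict); with O(¬sound_alarm) we get O(¬declare_conflict).
Premise 9 is O(¬authorize_contract → declare_conflict); contrapositively O(¬declare_conflict → authorize_contract). Since O(¬declare_conflict) holds, K gives O(authorize_contract).
Applying K to premise 11 (O(authorize_contract → ¬disarm_system)) and O(authorize_contract) yields O(¬disarm_system).
The contrapositive of premise 4 (O(encrypt_request → disarm_system)) is O(¬disarm_system → ¬encrypt_request), and O(¬disarm_system) is already established, so O(¬encrypt_request).
Premises 3, 6, 8 do not contribute to this derivation.
Thus O(¬encrypt_request), which is F(encrypt_request): encrypt_request is forbidden.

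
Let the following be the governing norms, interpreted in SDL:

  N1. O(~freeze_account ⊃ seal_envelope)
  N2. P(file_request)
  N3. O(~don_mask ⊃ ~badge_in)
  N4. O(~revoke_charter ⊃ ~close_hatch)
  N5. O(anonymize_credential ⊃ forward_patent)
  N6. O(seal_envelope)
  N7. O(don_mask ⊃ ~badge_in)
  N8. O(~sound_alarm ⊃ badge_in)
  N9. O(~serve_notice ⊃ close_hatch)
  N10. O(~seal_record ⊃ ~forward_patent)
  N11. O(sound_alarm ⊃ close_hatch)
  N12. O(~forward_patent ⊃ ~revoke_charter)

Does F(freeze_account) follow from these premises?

Premise 1 is O(~freeze_account ⊃ seal_envelope); even if O(seal_envelope) held, inferring O(~freeze_account) would be affirming the consequent — invalid.
No other premise forces O(~freeze_account). An ideal world satisfying every premise can still have freeze_account true, so F(freeze_account) is not derivable.

No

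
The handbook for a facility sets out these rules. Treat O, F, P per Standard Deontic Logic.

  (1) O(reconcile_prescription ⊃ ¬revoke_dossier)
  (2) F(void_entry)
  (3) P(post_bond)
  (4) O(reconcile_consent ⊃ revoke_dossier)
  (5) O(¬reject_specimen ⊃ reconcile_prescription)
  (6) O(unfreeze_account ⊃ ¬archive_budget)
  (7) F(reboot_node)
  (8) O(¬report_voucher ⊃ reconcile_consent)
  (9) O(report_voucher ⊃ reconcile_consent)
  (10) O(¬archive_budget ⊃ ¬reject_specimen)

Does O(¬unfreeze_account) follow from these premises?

Yes

Premises 9 and 8 are O(report_voucher ⊃ reconcile_consent) and O(¬report_voucher ⊃ reconcile_consent); every ideal world satisfies report_voucher or ¬report_voucher, so in either case reconcile_consent holds — hence O(reconcile_consent).
With premise 4, O(reconcile_consent ⊃ revoke_dossier), the K-axiom yields O(revoke_dossier).
Premise 1 is O(reconcile_prescription ⊃ ¬revoke_dossier); contrapositively O(revoke_dossier ⊃ ¬reconcile_prescription). Since O(revoke_dossier) holds, K gives O(¬reconcile_prescription).
The contrapositive of premise 5 (O(¬reject_specimen ⊃ reconcile_prescription)) is O(¬reconcile_prescription ⊃ reject_specimen), and O(¬reconcile_prescription) is already established, so O(reject_specimen).
Premise 10 is O(¬archive_budget ⊃ ¬reject_specimen); contrapositively O(reject_specimen ⊃ archive_budget). Since O(reject_specimen) holds, K gives O(archive_budget).
Premise 6 is O(unfreeze_account ⊃ ¬archive_budget); contrapositively O(archive_budget ⊃ ¬unfreeze_account). Since O(archive_budget) holds, K gives O(¬unfreeze_account).
Premises 2, 3, 7 do not contribute to this derivation.
So O(¬unfreeze_account) follows.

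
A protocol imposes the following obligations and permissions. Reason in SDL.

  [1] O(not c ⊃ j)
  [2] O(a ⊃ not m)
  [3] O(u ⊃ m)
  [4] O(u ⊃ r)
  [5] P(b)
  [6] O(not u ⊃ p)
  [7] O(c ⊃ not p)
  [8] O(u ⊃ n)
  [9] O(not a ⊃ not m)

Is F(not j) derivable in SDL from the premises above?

Premises 9 and 2 are O(not a ⊃ not m) and O(a ⊃ not m); every ideal world satisfies not a or a, so in either case not m holds — hence O(not m).
The contrapositive of premise 3 (O(u ⊃ m)) is O(not m ⊃ not u), and O(not m) is already established, so O(not u).
Premise 6 is O(not u ⊃ p); since O(not u), deontic closure gives O(p).
Premise 7, O(c ⊃ not p), contraposes to O(p ⊃ not c); with O(p) we get O(not c).
Applying K to premise 1 (O(not c ⊃ j)) and O(not c) yields O(j).
Premises 4, 5, 8 do not contribute to this derivation.
So O(j) holds, i.e. F(not j). The claim follows.

Yes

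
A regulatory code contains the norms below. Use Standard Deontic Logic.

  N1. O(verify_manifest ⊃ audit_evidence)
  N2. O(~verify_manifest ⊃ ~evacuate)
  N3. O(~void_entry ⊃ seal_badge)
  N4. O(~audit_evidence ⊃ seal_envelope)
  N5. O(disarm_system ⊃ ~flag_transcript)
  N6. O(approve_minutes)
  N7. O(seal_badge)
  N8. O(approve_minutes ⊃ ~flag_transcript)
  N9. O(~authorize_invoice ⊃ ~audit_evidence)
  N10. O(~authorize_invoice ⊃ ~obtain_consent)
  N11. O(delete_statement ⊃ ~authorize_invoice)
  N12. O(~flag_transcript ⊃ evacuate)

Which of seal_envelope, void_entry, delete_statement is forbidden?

delete_statement

Premise 6 gives O(approve_minutes).
Premise 8 is O(approve_minutes ⊃ ~flag_transcript); since O(approve_minutes), deontic closure gives O(~flag_transcript).
Applying K to premise 12 (O(~flag_transcript ⊃ evacuate)) and O(~flag_transcript) yields O(evacuate).
Premise 2 is O(~verify_manifest ⊃ ~evacuate); contrapositively O(evacuate ⊃ verify_manifest). Since O(evacuate) holds, K gives O(verify_manifest).
With premise 1, O(verify_manifest ⊃ audit_evidence), the K-axiom yields O(audit_evidence).
Premise 9 is O(~authorize_invoice ⊃ ~audit_evidence); contrapositively O(audit_evidence ⊃ authorize_invoice). Since O(audit_evidence) holds, K gives O(authorize_invoice).
The contrapositive of premise 11 (O(delete_statement ⊃ ~authorize_invoice)) is O(authorize_invoice ⊃ ~delete_statement), and O(authorize_invoice) is already established, so O(~delete_statement).
So O(~delete_statement) holds, i.e. delete_statement is forbidden. None of the other listed options is forbidden under the premises.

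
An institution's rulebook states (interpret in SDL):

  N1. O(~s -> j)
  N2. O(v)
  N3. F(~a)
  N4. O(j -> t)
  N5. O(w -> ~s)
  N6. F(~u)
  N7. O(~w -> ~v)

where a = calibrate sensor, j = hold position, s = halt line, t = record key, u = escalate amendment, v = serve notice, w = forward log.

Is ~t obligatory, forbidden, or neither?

Forbidden

Premise 2 gives O(v).
Premise 7 is O(~w -> ~v); contrapositively O(v -> w). Since O(v) holds, K gives O(w).
Applying K to premise 5 (O(w -> ~s)) and O(w) yields O(~s).
With premise 1, O(~s -> j), the K-axiom yields O(j).
Premise 4 is O(j -> t); since O(j), deontic closure gives O(t).
Premises 3, 6 do not contribute to this derivation.
Thus O(t), which is F(~t): ~t is forbidden.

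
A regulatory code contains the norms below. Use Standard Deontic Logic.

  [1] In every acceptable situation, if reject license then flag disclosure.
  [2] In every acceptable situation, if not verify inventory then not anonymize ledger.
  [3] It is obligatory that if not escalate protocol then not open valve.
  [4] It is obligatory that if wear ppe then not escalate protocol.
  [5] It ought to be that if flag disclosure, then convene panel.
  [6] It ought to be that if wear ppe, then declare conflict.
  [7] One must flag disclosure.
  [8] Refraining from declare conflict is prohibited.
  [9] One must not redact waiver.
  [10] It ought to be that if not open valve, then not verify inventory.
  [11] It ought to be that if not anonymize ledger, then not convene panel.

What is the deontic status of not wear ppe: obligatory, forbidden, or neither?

From premise 7 we have O(flag_disclosure).
Premise 5 is O(flag_disclosure → convene_panel); since O(flag_disclosure), deontic closure gives O(convene_panel).
Premise 11 is O(¬anonymize_ledger → ¬convene_panel); contrapositively O(convene_panel → anonymize_ledger). Since O(convene_panel) holds, K gives O(anonymize_ledger).
Premise 2, O(¬verify_inventory → ¬anonymize_ledger), contraposes to O(anonymize_ledger → verify_inventory); with O(anonymize_ledger) we get O(verify_inventory).
The contrapositive of premise 10 (O(¬open_valve → ¬verify_inventory)) is O(verify_inventory → open_valve), and O(verify_inventory) is already established, so O(open_valve).
Premise 3 is O(¬escalate_protocol → ¬open_valve); contrapositively O(open_valve → escalate_protocol). Since O(open_valve) holds, K gives O(escalate_protocol).
Premise 4, O(wear_ppe → ¬escalate_protocol), contraposes to O(escalate_protocol → ¬wear_ppe); with O(escalate_protocol) we get O(¬wear_ppe).
Premises 1, 6, 8, 9 do not contribute to this derivation.
Hence ¬wear_ppe is obligatory.

Obligatory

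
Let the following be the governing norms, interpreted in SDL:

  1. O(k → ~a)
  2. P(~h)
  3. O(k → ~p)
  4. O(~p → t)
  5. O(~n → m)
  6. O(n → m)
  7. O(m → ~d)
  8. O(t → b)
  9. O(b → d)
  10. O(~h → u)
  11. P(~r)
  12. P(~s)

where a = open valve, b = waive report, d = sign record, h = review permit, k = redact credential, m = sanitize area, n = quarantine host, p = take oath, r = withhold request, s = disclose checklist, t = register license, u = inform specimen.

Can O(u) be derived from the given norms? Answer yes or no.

Premise 10 is O(~h → u), but O(~h) is not derivable from the premises (the permission P(~h) asserts only ~O(h), not O(~h)), so it does not yield O(u).
No other premise forces O(u). An ideal world satisfying every premise can still have u false, so O(u) is not derivable.

No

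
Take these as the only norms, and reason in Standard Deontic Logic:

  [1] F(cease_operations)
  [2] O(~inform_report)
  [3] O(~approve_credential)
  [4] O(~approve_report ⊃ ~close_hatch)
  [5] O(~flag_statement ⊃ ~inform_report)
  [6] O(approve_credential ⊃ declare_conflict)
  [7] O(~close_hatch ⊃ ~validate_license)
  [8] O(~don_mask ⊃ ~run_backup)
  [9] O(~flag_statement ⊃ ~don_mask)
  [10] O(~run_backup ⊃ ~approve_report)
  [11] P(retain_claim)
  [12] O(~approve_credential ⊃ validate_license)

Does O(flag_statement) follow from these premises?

Yes

From premise 3 we have O(~approve_credential).
With premise 12, O(~approve_credential ⊃ validate_license), the K-axiom yields O(validate_license).
Premise 7 is O(~close_hatch ⊃ ~validate_license); contrapositively O(validate_license ⊃ close_hatch). Since O(validate_license) holds, K gives O(close_hatch).
Premise 4 is O(~approve_report ⊃ ~close_hatch); contrapositively O(close_hatch ⊃ approve_report). Since O(close_hatch) holds, K gives O(approve_report).
Premise 10 is O(~run_backup ⊃ ~approve_report); contrapositively O(approve_report ⊃ run_backup). Since O(approve_report) holds, K gives O(run_backup).
Premise 8 is O(~don_mask ⊃ ~run_backup); contrapositively O(run_backup ⊃ don_mask). Since O(run_backup) holds, K gives O(don_mask).
The contrapositive of premise 9 (O(~flag_statement ⊃ ~don_mask)) is O(don_mask ⊃ flag_statement), and O(don_mask) is already established, so O(flag_statement).
Premises 1, 2, 5, 6, 11 do not contribute to this derivation.
So O(flag_statement) follows.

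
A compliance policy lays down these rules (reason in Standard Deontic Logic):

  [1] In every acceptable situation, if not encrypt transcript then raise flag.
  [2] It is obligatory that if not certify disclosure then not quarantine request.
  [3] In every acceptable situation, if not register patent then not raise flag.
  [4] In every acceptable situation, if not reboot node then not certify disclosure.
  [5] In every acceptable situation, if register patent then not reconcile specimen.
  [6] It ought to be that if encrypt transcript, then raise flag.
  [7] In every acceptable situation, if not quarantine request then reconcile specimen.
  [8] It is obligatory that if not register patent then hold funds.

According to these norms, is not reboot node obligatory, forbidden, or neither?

Premises 6 and 1 are O(encrypt_transcript → raise_flag) and O(¬encrypt_transcript → raise_flag); every ideal world satisfies encrypt_transcript or ¬encrypt_transcript, so in either case raise_flag holds — hence O(raise_flag).
The contrapositive of premise 3 (O(¬register_patent → ¬raise_flag)) is O(raise_flag → register_patent), and O(raise_flag) is already established, so O(register_patent).
Premise 5 is O(register_patent → ¬reconcile_specimen); since O(register_patent), deontic closure gives O(¬reconcile_specimen).
Premise 7 is O(¬quarantine_request → reconcile_specimen); contrapositively O(¬reconcile_specimen → quarantine_request). Since O(¬reconcile_specimen) holds, K gives O(quarantine_request).
The contrapositive of premise 2 (O(¬certify_disclosure → ¬quarantine_request)) is O(quarantine_request → certify_disclosure), and O(quarantine_request) is already established, so O(certify_disclosure).
The contrapositive of premise 4 (O(¬reboot_node → ¬certify_disclosure)) is O(certify_disclosure → reboot_node), and O(certify_disclosure) is already established, so O(reboot_node).
Premise 8 does not contribute to this derivation.
Thus O(reboot_node), which is F(¬reboot_node): ¬reboot_node is forbidden.

Forbidden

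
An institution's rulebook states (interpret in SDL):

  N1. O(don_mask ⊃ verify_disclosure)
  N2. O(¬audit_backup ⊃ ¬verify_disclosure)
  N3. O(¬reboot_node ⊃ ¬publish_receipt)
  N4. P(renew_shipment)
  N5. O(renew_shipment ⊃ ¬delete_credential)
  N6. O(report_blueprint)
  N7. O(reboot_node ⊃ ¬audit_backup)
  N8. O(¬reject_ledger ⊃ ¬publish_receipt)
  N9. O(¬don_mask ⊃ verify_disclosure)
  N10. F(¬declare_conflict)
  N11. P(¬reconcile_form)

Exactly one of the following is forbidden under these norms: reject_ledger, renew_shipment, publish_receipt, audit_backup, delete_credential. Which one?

By case analysis on don_mask: premise 1 gives O(don_mask ⊃ verify_disclosure) and premise 9 gives O(¬don_mask ⊃ verify_disclosure), so O(verify_disclosure) either way.
Premise 2 is O(¬audit_backup ⊃ ¬verify_disclosure); contrapositively O(verify_disclosure ⊃ audit_backup). Since O(verify_disclosure) holds, K gives O(audit_backup).
Premise 7, O(reboot_node ⊃ ¬audit_backup), contraposes to O(audit_backup ⊃ ¬reboot_node); with O(audit_backup) we get O(¬reboot_node).
Premise 3 is O(¬reboot_node ⊃ ¬publish_receipt); since O(¬reboot_node), deontic closure gives O(¬publish_receipt).
So O(¬publish_receipt) holds, i.e. publish_receipt is forbidden. None of the other listed options is forbidden under the premises.

publish_receipt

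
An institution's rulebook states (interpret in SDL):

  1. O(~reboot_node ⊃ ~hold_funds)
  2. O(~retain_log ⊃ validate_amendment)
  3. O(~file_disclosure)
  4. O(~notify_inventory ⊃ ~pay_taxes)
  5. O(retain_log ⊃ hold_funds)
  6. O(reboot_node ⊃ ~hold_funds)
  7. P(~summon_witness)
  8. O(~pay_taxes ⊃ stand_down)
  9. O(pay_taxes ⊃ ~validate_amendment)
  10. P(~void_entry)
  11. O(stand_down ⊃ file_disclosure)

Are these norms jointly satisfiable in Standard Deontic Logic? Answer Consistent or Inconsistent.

Premises 1 and 6 are O(~reboot_node ⊃ ~hold_funds) and O(reboot_node ⊃ ~hold_funds); every ideal world satisfies ~reboot_node or reboot_node, so in either case ~hold_funds holds — hence O(~hold_funds).
The contrapositive of premise 5 (O(retain_log ⊃ hold_funds)) is O(~hold_funds ⊃ ~retain_log), and O(~hold_funds) is already established, so O(~retain_log).
With premise 2, O(~retain_log ⊃ validate_amendment), the K-axiom yields O(validate_amendment).
The contrapositive of premise 9 (O(pay_taxes ⊃ ~validate_amendment)) is O(validate_amendment ⊃ ~pay_taxes), and O(validate_amendment) is already established, so O(~pay_taxes).
Premise 8 is O(~pay_taxes ⊃ stand_down); since O(~pay_taxes), deontic closure gives O(stand_down).
Premise 11 is O(stand_down ⊃ file_disclosure); since O(stand_down), deontic closure gives O(file_disclosure).
Yet premise 3 states O(~file_disclosure).
We now have both O(file_disclosure) and O(~file_disclosure) — file_disclosure is simultaneously obligatory and forbidden, violating the D-axiom.

Inconsistent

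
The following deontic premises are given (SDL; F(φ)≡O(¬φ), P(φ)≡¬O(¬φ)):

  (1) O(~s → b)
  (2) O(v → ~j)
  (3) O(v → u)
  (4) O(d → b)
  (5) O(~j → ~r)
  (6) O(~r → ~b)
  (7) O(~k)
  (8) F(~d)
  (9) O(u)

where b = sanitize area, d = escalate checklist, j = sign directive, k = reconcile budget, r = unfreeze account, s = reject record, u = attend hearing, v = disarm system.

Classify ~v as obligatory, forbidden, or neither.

F(~d) at premise 8 means O(d).
Applying K to premise 4 (O(d → b)) and O(d) yields O(b).
The contrapositive of premise 6 (O(~r → ~b)) is O(b → r), and O(b) is already established, so O(r).
The contrapositive of premise 5 (O(~j → ~r)) is O(r → j), and O(r) is already established, so O(j).
Premise 2, O(v → ~j), contraposes to O(j → ~v); with O(j) we get O(~v).
Premises 1, 3, 7, 9 do not contribute to this derivation.
Hence ~v is obligatory.

Obligatory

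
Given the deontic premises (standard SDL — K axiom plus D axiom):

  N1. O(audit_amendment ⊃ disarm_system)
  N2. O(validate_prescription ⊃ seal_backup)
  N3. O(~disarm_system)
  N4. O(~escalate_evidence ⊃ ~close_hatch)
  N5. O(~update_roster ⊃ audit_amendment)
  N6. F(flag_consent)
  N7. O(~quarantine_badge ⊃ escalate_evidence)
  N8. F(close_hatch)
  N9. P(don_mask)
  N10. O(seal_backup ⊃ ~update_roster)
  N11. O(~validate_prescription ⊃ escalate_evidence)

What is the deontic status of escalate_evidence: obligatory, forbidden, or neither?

Obligatory

Premise 3 states O(~disarm_system) outright.
Premise 1 is O(audit_amendment ⊃ disarm_system); contrapositively O(~disarm_system ⊃ ~audit_amendment). Since O(~disarm_system) holds, K gives O(~audit_amendment).
The contrapositive of premise 5 (O(~update_roster ⊃ audit_amendment)) is O(~audit_amendment ⊃ update_roster), and O(~audit_amendment) is already established, so O(update_roster).
The contrapositive of premise 10 (O(seal_backup ⊃ ~update_roster)) is O(update_roster ⊃ ~seal_backup), and O(update_roster) is already established, so O(~seal_backup).
Premise 2, O(validate_prescription ⊃ seal_backup), contraposes to O(~seal_backup ⊃ ~validate_prescription); with O(~seal_backup) we get O(~validate_prescription).
With premise 11, O(~validate_prescription ⊃ escalate_evidence), the K-axiom yields O(escalate_evidence).
Premises 4, 6, 7, 8, 9 do not contribute to this derivation.
Hence escalate_evidence is obligatory.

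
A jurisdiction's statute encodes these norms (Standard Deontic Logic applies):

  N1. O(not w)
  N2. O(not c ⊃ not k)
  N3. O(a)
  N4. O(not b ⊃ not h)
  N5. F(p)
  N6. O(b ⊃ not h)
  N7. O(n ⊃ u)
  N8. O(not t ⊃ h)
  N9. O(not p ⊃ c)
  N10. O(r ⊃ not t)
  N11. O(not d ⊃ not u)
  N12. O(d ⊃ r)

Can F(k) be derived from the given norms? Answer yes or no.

Premise 2 is O(not c ⊃ not k), but O(not c) is not derivable from the premises, so it does not yield O(not k).
No other premise forces O(not k). An ideal world satisfying every premise can still have k true, so F(k) is not derivable.

No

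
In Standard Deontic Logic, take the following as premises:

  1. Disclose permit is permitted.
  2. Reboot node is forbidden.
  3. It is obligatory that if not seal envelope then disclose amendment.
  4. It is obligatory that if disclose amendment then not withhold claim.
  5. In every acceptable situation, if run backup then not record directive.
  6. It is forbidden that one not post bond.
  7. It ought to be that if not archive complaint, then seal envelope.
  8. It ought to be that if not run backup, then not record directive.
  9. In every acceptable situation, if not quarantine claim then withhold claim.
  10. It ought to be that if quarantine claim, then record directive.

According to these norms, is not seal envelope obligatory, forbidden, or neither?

Forbidden

By case analysis on run_backup: premise 5 gives O(run_backup → ¬record_directive) and premise 8 gives O(¬run_backup → ¬record_directive), so O(¬record_directive) either way.
Premise 10 is O(quarantine_claim → record_directive); contrapositively O(¬record_directive → ¬quarantine_claim). Since O(¬record_directive) holds, K gives O(¬quarantine_claim).
From O(¬quarantine_claim) and premise 9, O(¬quarantine_claim → withhold_claim), we obtain O(withhold_claim).
The contrapositive of premise 4 (O(disclose_amendment → ¬withhold_claim)) is O(withhold_claim → ¬disclose_amendment), and O(withhold_claim) is already established, so O(¬disclose_amendment).
The contrapositive of premise 3 (O(¬seal_envelope → disclose_amendment)) is O(¬disclose_amendment → seal_envelope), and O(¬disclose_amendment) is already established, so O(seal_envelope).
Premises 1, 2, 6, 7 do not contribute to this derivation.
Thus O(seal_envelope), which is F(¬seal_envelope): ¬seal_envelope is forbidden.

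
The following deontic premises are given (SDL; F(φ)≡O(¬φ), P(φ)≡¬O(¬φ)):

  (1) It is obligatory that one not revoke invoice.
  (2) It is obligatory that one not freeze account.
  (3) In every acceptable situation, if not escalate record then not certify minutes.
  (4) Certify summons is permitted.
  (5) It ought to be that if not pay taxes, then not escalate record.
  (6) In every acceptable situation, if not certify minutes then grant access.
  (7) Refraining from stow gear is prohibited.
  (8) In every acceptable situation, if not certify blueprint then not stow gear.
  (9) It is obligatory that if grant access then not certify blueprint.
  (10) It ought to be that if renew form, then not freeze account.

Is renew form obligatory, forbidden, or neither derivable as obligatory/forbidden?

Premise 10 is O(renew_form → ¬freeze_account); even if O(¬freeze_account) held, inferring O(renew_form) would be affirming the consequent — invalid.
No premise or chain of K-axiom applications forces O(renew_form), and none forces O(¬renew_form). So renew_form is neither obligatory nor forbidden under these norms.

Neither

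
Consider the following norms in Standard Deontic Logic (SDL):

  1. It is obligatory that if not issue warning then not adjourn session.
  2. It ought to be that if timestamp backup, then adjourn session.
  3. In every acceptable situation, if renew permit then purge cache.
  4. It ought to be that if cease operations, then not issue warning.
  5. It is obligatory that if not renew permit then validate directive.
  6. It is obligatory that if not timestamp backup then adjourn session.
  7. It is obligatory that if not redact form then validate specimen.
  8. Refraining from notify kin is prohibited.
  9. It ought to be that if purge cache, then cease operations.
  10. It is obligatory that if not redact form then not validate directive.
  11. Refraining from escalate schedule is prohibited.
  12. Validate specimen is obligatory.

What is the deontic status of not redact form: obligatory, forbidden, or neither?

By case analysis on timestamp_backup: premise 2 gives O(timestamp_backup → adjourn_session) and premise 6 gives O(¬timestamp_backup → adjourn_session), so O(adjourn_session) either way.
The contrapositive of premise 1 (O(¬issue_warning → ¬adjourn_session)) is O(adjourn_session → issue_warning), and O(adjourn_session) is already established, so O(issue_warning).
The contrapositive of premise 4 (O(cease_operations → ¬issue_warning)) is O(issue_warning → ¬cease_operations), and O(issue_warning) is already established, so O(¬cease_operations).
Premise 9, O(purge_cache → cease_operations), contraposes to O(¬cease_operations → ¬purge_cache); with O(¬cease_operations) we get O(¬purge_cache).
The contrapositive of premise 3 (O(renew_permit → purge_cache)) is O(¬purge_cache → ¬renew_permit), and O(¬purge_cache) is already established, so O(¬renew_permit).
From O(¬renew_permit) and premise 5, O(¬renew_permit → validate_directive), we obtain O(validate_directive).
The contrapositive of premise 10 (O(¬redact_form → ¬validate_directive)) is O(validate_directive → redact_form), and O(validate_directive) is already established, so O(redact_form).
Premises 7, 8, 11, 12 do not contribute to this derivation.
Thus O(redact_form), which is F(¬redact_form): ¬redact_form is forbidden.

Forbidden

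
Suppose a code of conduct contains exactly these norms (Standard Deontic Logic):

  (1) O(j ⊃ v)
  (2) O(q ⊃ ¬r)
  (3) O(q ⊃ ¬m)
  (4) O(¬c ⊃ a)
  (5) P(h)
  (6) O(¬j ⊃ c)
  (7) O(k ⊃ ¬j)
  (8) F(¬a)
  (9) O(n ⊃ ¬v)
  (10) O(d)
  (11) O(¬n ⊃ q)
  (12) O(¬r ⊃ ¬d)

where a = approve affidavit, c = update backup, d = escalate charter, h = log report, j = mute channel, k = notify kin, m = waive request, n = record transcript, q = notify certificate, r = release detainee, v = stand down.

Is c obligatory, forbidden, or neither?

Premise 10 gives O(d).
Premise 12, O(¬r ⊃ ¬d), contraposes to O(d ⊃ r); with O(d) we get O(r).
The contrapositive of premise 2 (O(q ⊃ ¬r)) is O(r ⊃ ¬q), and O(r) is already established, so O(¬q).
Premise 11, O(¬n ⊃ q), contraposes to O(¬q ⊃ n); with O(¬q) we get O(n).
From O(n) and premise 9, O(n ⊃ ¬v), we obtain O(¬v).
Premise 1, O(j ⊃ v), contraposes to O(¬v ⊃ ¬j); with O(¬v) we get O(¬j).
With premise 6, O(¬j ⊃ c), the K-axiom yields O(c).
Premises 3, 4, 5, 7, 8 do not contribute to this derivation.
Hence c is obligatory.

Obligatory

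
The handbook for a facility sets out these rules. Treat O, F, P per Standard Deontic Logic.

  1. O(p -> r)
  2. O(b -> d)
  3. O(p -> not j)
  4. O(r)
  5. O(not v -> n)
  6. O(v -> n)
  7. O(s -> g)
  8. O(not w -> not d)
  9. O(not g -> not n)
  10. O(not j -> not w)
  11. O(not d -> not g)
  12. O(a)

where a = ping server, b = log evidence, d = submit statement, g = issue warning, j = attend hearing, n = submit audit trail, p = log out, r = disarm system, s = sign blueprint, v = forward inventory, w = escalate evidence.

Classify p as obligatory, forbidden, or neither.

Forbidden

By case analysis on not v: premise 5 gives O(not v -> n) and premise 6 gives O(v -> n), so O(n) either way.
Premise 9 is O(not g -> not n); contrapositively O(n -> g). Since O(n) holds, K gives O(g).
Premise 11, O(not d -> not g), contraposes to O(g -> d); with O(g) we get O(d).
The contrapositive of premise 8 (O(not w -> not d)) is O(d -> w), and O(d) is already established, so O(w).
The contrapositive of premise 10 (O(not j -> not w)) is O(w -> j), and O(w) is already established, so O(j).
Premise 3 is O(p -> not j); contrapositively O(j -> not p). Since O(j) holds, K gives O(not p).
Premises 1, 2, 4, 7, 12 do not contribute to this derivation.
Thus O(not p), which is F(p): p is forbidden.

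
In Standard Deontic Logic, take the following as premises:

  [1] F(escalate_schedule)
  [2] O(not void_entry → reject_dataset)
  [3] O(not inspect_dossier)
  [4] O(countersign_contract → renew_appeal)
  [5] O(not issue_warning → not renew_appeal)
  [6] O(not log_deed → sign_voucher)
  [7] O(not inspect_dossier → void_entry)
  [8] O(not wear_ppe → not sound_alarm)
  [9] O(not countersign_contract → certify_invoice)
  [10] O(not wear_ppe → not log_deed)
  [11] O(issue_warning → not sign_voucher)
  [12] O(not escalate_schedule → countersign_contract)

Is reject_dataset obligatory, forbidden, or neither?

Premise 2 is O(not void_entry → reject_dataset), but O(not void_entry) is not derivable from the premises, so it does not yield O(reject_dataset).
No premise or chain of K-axiom applications forces O(reject_dataset), and none forces O(not reject_dataset). So reject_dataset is neither obligatory nor forbidden under these norms.

Neither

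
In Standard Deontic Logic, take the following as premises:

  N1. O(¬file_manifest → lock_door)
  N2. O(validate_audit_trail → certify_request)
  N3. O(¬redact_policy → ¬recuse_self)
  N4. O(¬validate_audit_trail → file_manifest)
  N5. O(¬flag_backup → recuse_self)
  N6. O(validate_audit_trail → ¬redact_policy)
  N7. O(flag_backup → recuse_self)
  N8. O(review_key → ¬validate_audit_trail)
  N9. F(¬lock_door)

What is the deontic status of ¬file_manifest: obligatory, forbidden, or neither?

Premises 5 and 7 are O(¬flag_backup → recuse_self) and O(flag_backup → recuse_self); every ideal world satisfies ¬flag_backup or flag_backup, so in either case recuse_self holds — hence O(recuse_self).
Premise 3, O(¬redact_policy → ¬recuse_self), contraposes to O(recuse_self → redact_policy); with O(recuse_self) we get O(redact_policy).
Premise 6, O(validate_audit_trail → ¬redact_policy), contraposes to O(redact_policy → ¬validate_audit_trail); with O(redact_policy) we get O(¬validate_audit_trail).
From O(¬validate_audit_trail) and premise 4, O(¬validate_audit_trail → file_manifest), we obtain O(file_manifest).
Premises 1, 2, 8, 9 do not contribute to this derivation.
Thus O(file_manifest), which is F(¬file_manifest): ¬file_manifest is forbidden.

Forbidden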